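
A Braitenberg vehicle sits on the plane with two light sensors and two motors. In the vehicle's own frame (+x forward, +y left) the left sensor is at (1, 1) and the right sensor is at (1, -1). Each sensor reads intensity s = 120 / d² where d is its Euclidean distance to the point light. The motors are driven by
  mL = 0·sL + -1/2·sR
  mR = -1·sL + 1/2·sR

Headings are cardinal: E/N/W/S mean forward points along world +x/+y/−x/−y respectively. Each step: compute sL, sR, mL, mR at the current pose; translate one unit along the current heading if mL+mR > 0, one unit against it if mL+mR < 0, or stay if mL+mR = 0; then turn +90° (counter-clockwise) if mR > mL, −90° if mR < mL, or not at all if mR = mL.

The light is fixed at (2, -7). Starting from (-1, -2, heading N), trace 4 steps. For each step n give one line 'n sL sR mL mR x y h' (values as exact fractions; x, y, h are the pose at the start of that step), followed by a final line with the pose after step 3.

n=0: pose=(-1,-2,N); sL=30/13, sR=3; mL=-3/2, mR=-21/26; mL+mR=-30/13 → advance -1; mR−mL=9/13 → turn +1·90°
n=1: pose=(-1,-3,W); sL=24/5, sR=120/41; mL=-60/41, mR=-684/205; mL+mR=-24/5 → advance -1; mR−mL=-384/205 → turn -1·90°
n=2: pose=(0,-3,N); sL=60/17, sR=60/13; mL=-30/13, mR=-270/221; mL+mR=-60/17 → advance -1; mR−mL=240/221 → turn +1·90°
n=3: pose=(0,-4,W); sL=120/13, sR=24/5; mL=-12/5, mR=-444/65; mL+mR=-120/13 → advance -1; mR−mL=-288/65 → turn -1·90°

0 30/13 3 -3/2 -21/26 -1 -2 N
1 24/5 120/41 -60/41 -684/205 -1 -3 W
2 60/17 60/13 -30/13 -270/221 0 -3 N
3 120/13 24/5 -12/5 -444/65 0 -4 W
final 1 -4 N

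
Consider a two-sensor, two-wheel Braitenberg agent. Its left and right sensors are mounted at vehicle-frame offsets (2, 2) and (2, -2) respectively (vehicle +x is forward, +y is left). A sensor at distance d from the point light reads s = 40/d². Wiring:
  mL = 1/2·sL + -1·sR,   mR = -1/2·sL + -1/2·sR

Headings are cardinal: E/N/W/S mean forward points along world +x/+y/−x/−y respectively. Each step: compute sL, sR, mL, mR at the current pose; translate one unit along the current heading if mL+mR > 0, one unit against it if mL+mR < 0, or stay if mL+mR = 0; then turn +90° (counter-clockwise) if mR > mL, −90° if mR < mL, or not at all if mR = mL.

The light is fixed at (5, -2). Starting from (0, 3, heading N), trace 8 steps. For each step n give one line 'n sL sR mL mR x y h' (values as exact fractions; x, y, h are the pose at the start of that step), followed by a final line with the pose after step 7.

0 20/49 20/29 -690/1421 -780/1421 0 3 N
1 8/9 40/13 -308/117 -232/117 0 2 E
2 2/5 10/13 -37/65 -38/65 -1 2 N
3 40/41 40/17 -1300/697 -1160/697 -1 1 E
4 20/53 4/5 -162/265 -156/265 -2 1 N
5 40/81 40/97 -1300/7857 -3560/7857 -2 0 W
6 1/2 5/4 -1 -7/8 -1 0 N
7 8/13 40/73 -228/949 -552/949 -1 -1 W
final 0 -1 N

n=0: pose=(0,3,N); sL=20/49, sR=20/29; mL=-690/1421, mR=-780/1421; mL+mR=-30/29 → advance -1; mR−mL=-90/1421 → turn -1·90°
n=1: pose=(0,2,E); sL=8/9, sR=40/13; mL=-308/117, mR=-232/117; mL+mR=-60/13 → advance -1; mR−mL=76/117 → turn +1·90°
n=2: pose=(-1,2,N); sL=2/5, sR=10/13; mL=-37/65, mR=-38/65; mL+mR=-15/13 → advance -1; mR−mL=-1/65 → turn -1·90°
n=3: pose=(-1,1,E); sL=40/41, sR=40/17; mL=-1300/697, mR=-1160/697; mL+mR=-60/17 → advance -1; mR−mL=140/697 → turn +1·90°
n=4: pose=(-2,1,N); sL=20/53, sR=4/5; mL=-162/265, mR=-156/265; mL+mR=-6/5 → advance -1; mR−mL=6/265 → turn +1·90°
n=5: pose=(-2,0,W); sL=40/81, sR=40/97; mL=-1300/7857, mR=-3560/7857; mL+mR=-60/97 → advance -1; mR−mL=-2260/7857 → turn -1·90°
n=6: pose=(-1,0,N); sL=1/2, sR=5/4; mL=-1, mR=-7/8; mL+mR=-15/8 → advance -1; mR−mL=1/8 → turn +1·90°
n=7: pose=(-1,-1,W); sL=8/13, sR=40/73; mL=-228/949, mR=-552/949; mL+mR=-60/73 → advance -1; mR−mL=-324/949 → turn -1·90°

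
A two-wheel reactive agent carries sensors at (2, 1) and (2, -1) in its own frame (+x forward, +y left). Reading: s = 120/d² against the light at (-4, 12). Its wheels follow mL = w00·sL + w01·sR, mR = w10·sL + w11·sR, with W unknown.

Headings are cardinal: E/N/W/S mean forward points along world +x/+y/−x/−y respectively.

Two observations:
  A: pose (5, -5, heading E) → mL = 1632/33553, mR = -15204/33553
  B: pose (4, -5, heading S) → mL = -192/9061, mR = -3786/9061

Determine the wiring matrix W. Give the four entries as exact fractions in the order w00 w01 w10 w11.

1 -1 -1 -1/2

obs A: pose=(5,-5,E) → sL=120/377, sR=24/89, mL=1632/33553, mR=-15204/33553
obs B: pose=(4,-5,S) → sL=60/221, sR=12/41, mL=-192/9061, mR=-3786/9061
sensor matrix S = [[120/377, 24/89], [60/221, 12/41]]; det S = 466560/23386441
solve [mL_A; mL_B] = S·[w00; w01] and [mR_A; mR_B] = S·[w10; w11]:
  w00 = 1, w01 = -1, w10 = -1, w11 = -1/2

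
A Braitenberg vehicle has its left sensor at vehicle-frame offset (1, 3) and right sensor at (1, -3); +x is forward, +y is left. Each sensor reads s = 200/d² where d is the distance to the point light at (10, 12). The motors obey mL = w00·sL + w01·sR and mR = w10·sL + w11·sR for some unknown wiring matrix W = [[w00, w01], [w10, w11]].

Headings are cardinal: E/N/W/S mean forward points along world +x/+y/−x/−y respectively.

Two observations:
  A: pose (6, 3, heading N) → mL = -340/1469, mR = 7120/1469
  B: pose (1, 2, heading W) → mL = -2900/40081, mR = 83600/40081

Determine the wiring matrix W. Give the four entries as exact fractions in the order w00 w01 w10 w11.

-1 1/2 1 1

obs A: pose=(6,3,N) → sL=200/113, sR=40/13, mL=-340/1469, mR=7120/1469
obs B: pose=(1,2,W) → sL=200/269, sR=200/149, mL=-2900/40081, mR=83600/40081
sensor matrix S = [[200/113, 40/13], [200/269, 200/149]]; det S = 5184000/58878989
solve [mL_A; mL_B] = S·[w00; w01] and [mR_A; mR_B] = S·[w10; w11]:
  w00 = -1, w01 = 1/2, w10 = 1, w11 = 1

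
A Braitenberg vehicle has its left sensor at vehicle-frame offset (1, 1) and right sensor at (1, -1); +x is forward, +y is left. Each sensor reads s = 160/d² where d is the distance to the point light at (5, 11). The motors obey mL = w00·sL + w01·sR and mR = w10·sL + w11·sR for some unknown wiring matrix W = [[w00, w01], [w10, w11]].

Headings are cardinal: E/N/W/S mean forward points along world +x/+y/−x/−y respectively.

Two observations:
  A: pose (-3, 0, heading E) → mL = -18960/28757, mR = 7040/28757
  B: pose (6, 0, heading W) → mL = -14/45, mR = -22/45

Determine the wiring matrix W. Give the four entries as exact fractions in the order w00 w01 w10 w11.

-1 1/2 1 -1

obs A: pose=(-3,0,E) → sL=160/149, sR=160/193, mL=-18960/28757, mR=7040/28757
obs B: pose=(6,0,W) → sL=10/9, sR=8/5, mL=-14/45, mR=-22/45
sensor matrix S = [[160/149, 160/193], [10/9, 8/5]]; det S = 206272/258813
solve [mL_A; mL_B] = S·[w00; w01] and [mR_A; mR_B] = S·[w10; w11]:
  w00 = -1, w01 = 1/2, w10 = 1, w11 = -1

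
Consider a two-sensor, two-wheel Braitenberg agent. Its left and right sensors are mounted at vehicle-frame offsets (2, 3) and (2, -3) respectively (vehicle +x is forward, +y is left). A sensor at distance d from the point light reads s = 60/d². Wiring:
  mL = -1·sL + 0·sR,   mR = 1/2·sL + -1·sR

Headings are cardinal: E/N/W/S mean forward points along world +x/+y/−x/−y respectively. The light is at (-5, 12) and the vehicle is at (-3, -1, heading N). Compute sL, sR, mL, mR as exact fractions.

left sensor world pos  = (-6, 1); dL² = 122
right sensor world pos = (0, 1); dR² = 146
sL = 60/122 = 30/61
sR = 60/146 = 30/73
mL = -1·sL + 0·sR = -30/61
mR = 1/2·sL + -1·sR = -735/4453

30/61 30/73 -30/61 -735/4453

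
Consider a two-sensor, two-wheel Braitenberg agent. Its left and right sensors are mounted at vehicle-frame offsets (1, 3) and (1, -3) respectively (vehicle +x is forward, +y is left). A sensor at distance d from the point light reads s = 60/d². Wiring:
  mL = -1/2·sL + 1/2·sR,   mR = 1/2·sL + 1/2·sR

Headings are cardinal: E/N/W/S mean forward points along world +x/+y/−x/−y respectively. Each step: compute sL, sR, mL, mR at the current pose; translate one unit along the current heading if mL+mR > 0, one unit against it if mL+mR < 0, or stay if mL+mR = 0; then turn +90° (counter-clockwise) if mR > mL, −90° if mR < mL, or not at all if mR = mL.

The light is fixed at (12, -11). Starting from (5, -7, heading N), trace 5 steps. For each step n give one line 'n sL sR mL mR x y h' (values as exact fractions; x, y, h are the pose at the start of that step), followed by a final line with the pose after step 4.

0 12/25 60/41 504/1025 996/1025 5 -7 N
1 15/17 15/32 -225/1088 735/1088 5 -6 W
2 60/41 60/137 -2880/5617 5340/5617 4 -6 S
3 30/49 6/5 72/245 222/245 4 -7 E
4 12/25 60/41 504/1025 996/1025 5 -7 N
final 5 -6 W

n=0: pose=(5,-7,N); sL=12/25, sR=60/41; mL=504/1025, mR=996/1025; mL+mR=60/41 → advance +1; mR−mL=12/25 → turn +1·90°
n=1: pose=(5,-6,W); sL=15/17, sR=15/32; mL=-225/1088, mR=735/1088; mL+mR=15/32 → advance +1; mR−mL=15/17 → turn +1·90°
n=2: pose=(4,-6,S); sL=60/41, sR=60/137; mL=-2880/5617, mR=5340/5617; mL+mR=60/137 → advance +1; mR−mL=60/41 → turn +1·90°
n=3: pose=(4,-7,E); sL=30/49, sR=6/5; mL=72/245, mR=222/245; mL+mR=6/5 → advance +1; mR−mL=30/49 → turn +1·90°
n=4: pose=(5,-7,N); sL=12/25, sR=60/41; mL=504/1025, mR=996/1025; mL+mR=60/41 → advance +1; mR−mL=12/25 → turn +1·90°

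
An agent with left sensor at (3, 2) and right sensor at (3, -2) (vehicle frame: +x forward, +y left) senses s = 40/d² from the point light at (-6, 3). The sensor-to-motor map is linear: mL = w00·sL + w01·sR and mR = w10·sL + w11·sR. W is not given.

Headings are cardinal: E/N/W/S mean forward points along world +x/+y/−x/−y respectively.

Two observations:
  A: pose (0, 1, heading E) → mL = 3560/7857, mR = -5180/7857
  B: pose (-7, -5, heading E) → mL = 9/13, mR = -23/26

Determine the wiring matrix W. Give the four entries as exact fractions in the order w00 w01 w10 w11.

obs A: pose=(0,1,E) → sL=40/81, sR=40/97, mL=3560/7857, mR=-5180/7857
obs B: pose=(-7,-5,E) → sL=1, sR=5/13, mL=9/13, mR=-23/26
sensor matrix S = [[40/81, 40/97], [1, 5/13]]; det S = -22720/102141
solve [mL_A; mL_B] = S·[w00; w01] and [mR_A; mR_B] = S·[w10; w11]:
  w00 = 1/2, w01 = 1/2, w10 = -1/2, w11 = -1

1/2 1/2 -1/2 -1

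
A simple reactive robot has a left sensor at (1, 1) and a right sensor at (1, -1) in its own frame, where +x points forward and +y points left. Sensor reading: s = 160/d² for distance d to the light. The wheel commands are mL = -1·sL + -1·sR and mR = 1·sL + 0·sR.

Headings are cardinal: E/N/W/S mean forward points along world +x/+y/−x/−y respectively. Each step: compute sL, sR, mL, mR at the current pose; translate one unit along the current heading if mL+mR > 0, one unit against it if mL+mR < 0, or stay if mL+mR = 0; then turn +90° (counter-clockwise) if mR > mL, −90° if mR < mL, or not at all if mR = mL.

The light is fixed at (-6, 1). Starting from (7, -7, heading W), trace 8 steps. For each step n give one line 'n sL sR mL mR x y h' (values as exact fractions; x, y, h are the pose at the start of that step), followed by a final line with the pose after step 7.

0 32/45 160/193 -13376/8685 32/45 7 -7 W
1 80/153 16/25 -4448/3825 80/153 8 -7 S
2 160/261 160/289 -88000/75429 160/261 8 -6 E
3 8/9 20/29 -412/261 8/9 7 -6 N
4 32/45 160/193 -13376/8685 32/45 7 -7 W
5 80/153 16/25 -4448/3825 80/153 8 -7 S
6 160/261 160/289 -88000/75429 160/261 8 -6 E
7 8/9 20/29 -412/261 8/9 7 -6 N
final 7 -7 W

n=0: pose=(7,-7,W); sL=32/45, sR=160/193; mL=-13376/8685, mR=32/45; mL+mR=-160/193 → advance -1; mR−mL=19552/8685 → turn +1·90°
n=1: pose=(8,-7,S); sL=80/153, sR=16/25; mL=-4448/3825, mR=80/153; mL+mR=-16/25 → advance -1; mR−mL=6448/3825 → turn +1·90°
n=2: pose=(8,-6,E); sL=160/261, sR=160/289; mL=-88000/75429, mR=160/261; mL+mR=-160/289 → advance -1; mR−mL=134240/75429 → turn +1·90°
n=3: pose=(7,-6,N); sL=8/9, sR=20/29; mL=-412/261, mR=8/9; mL+mR=-20/29 → advance -1; mR−mL=644/261 → turn +1·90°
n=4: pose=(7,-7,W); sL=32/45, sR=160/193; mL=-13376/8685, mR=32/45; mL+mR=-160/193 → advance -1; mR−mL=19552/8685 → turn +1·90°
n=5: pose=(8,-7,S); sL=80/153, sR=16/25; mL=-4448/3825, mR=80/153; mL+mR=-16/25 → advance -1; mR−mL=6448/3825 → turn +1·90°
n=6: pose=(8,-6,E); sL=160/261, sR=160/289; mL=-88000/75429, mR=160/261; mL+mR=-160/289 → advance -1; mR−mL=134240/75429 → turn +1·90°
n=7: pose=(7,-6,N); sL=8/9, sR=20/29; mL=-412/261, mR=8/9; mL+mR=-20/29 → advance -1; mR−mL=644/261 → turn +1·90°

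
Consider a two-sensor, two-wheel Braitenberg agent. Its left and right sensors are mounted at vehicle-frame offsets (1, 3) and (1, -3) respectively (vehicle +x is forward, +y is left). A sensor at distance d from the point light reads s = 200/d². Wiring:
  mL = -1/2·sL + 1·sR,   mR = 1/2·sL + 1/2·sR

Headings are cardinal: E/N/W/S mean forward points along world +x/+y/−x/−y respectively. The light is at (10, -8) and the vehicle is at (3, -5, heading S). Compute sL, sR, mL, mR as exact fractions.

left sensor world pos  = (6, -6); dL² = 20
right sensor world pos = (0, -6); dR² = 104
sL = 200/20 = 10
sR = 200/104 = 25/13
mL = -1/2·sL + 1·sR = -40/13
mR = 1/2·sL + 1/2·sR = 155/26

10 25/13 -40/13 155/26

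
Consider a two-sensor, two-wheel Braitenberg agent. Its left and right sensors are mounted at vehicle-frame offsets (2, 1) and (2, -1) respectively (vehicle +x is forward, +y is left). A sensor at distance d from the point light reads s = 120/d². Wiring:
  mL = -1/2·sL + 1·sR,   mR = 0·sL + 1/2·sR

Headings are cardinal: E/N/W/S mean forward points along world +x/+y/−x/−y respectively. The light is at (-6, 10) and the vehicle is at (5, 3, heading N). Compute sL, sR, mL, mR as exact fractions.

24/25 120/169 972/4225 60/169

left sensor world pos  = (4, 5); dL² = 125
right sensor world pos = (6, 5); dR² = 169
sL = 120/125 = 24/25
sR = 120/169 = 120/169
mL = -1/2·sL + 1·sR = 972/4225
mR = 0·sL + 1/2·sR = 60/169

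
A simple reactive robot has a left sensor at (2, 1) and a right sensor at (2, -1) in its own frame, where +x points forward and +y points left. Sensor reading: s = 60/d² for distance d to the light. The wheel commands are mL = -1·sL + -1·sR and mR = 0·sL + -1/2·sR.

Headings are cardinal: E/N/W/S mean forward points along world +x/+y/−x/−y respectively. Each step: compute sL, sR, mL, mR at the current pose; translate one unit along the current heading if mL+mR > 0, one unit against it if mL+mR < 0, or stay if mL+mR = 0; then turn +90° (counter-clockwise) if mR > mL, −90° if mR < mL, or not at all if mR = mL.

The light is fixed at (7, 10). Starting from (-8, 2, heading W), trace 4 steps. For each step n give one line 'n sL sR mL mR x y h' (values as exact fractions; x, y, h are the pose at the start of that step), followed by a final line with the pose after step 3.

0 6/37 30/169 -2124/6253 -15/169 -8 2 W
1 60/269 12/65 -7128/17485 -6/65 -7 2 S
2 1/3 15/52 -97/156 -15/104 -7 3 E
3 60/281 60/221 -30120/62101 -30/221 -8 3 N
final -8 2 W

n=0: pose=(-8,2,W); sL=6/37, sR=30/169; mL=-2124/6253, mR=-15/169; mL+mR=-2679/6253 → advance -1; mR−mL=1569/6253 → turn +1·90°
n=1: pose=(-7,2,S); sL=60/269, sR=12/65; mL=-7128/17485, mR=-6/65; mL+mR=-8742/17485 → advance -1; mR−mL=5514/17485 → turn +1·90°
n=2: pose=(-7,3,E); sL=1/3, sR=15/52; mL=-97/156, mR=-15/104; mL+mR=-239/312 → advance -1; mR−mL=149/312 → turn +1·90°
n=3: pose=(-8,3,N); sL=60/281, sR=60/221; mL=-30120/62101, mR=-30/221; mL+mR=-38550/62101 → advance -1; mR−mL=21690/62101 → turn +1·90°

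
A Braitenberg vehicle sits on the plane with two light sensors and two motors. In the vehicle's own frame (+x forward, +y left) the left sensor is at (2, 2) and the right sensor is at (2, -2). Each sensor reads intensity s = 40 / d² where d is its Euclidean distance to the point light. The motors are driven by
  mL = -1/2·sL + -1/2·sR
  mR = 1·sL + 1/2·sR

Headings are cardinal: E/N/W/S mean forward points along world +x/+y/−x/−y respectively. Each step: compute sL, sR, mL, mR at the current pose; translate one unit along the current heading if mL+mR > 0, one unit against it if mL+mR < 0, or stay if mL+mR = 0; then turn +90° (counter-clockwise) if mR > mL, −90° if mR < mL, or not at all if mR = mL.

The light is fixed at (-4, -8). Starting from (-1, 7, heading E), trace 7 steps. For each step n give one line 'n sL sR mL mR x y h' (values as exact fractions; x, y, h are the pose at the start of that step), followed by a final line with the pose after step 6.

0 20/157 20/97 -2540/15229 3510/15229 -1 7 E
1 40/293 8/65 -2472/19045 3772/19045 0 7 N
2 1/5 5/41 -33/205 107/410 0 8 W
3 40/221 40/197 -8360/43537 12300/43537 -1 8 S
4 20/157 20/97 -2540/15229 3510/15229 -1 7 E
5 40/293 8/65 -2472/19045 3772/19045 0 7 N
6 1/5 5/41 -33/205 107/410 0 8 W
final -1 8 S

n=0: pose=(-1,7,E); sL=20/157, sR=20/97; mL=-2540/15229, mR=3510/15229; mL+mR=10/157 → advance +1; mR−mL=6050/15229 → turn +1·90°
n=1: pose=(0,7,N); sL=40/293, sR=8/65; mL=-2472/19045, mR=3772/19045; mL+mR=20/293 → advance +1; mR−mL=6244/19045 → turn +1·90°
n=2: pose=(0,8,W); sL=1/5, sR=5/41; mL=-33/205, mR=107/410; mL+mR=1/10 → advance +1; mR−mL=173/410 → turn +1·90°
n=3: pose=(-1,8,S); sL=40/221, sR=40/197; mL=-8360/43537, mR=12300/43537; mL+mR=20/221 → advance +1; mR−mL=20660/43537 → turn +1·90°
n=4: pose=(-1,7,E); sL=20/157, sR=20/97; mL=-2540/15229, mR=3510/15229; mL+mR=10/157 → advance +1; mR−mL=6050/15229 → turn +1·90°
n=5: pose=(0,7,N); sL=40/293, sR=8/65; mL=-2472/19045, mR=3772/19045; mL+mR=20/293 → advance +1; mR−mL=6244/19045 → turn +1·90°
n=6: pose=(0,8,W); sL=1/5, sR=5/41; mL=-33/205, mR=107/410; mL+mR=1/10 → advance +1; mR−mL=173/410 → turn +1·90°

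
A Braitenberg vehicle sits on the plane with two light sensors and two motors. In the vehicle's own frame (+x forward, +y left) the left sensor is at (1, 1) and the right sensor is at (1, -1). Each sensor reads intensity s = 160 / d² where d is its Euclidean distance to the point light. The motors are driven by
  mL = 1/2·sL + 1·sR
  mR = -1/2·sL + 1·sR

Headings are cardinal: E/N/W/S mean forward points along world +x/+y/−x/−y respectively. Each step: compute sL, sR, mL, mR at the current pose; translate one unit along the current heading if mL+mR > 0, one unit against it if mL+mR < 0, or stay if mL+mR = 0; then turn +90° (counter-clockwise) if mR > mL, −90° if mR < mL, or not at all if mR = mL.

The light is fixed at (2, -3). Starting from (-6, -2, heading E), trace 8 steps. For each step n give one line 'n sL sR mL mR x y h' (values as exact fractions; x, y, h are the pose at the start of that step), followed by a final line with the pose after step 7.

0 160/53 160/49 12400/2597 4560/2597 -6 -2 E
1 40/9 5/2 85/18 5/18 -5 -2 S
2 32/13 32/13 48/13 16/13 -5 -3 W
3 80/41 16/5 856/205 456/205 -6 -3 N
4 160/53 160/49 12400/2597 4560/2597 -6 -2 E
5 40/9 5/2 85/18 5/18 -5 -2 S
6 32/13 32/13 48/13 16/13 -5 -3 W
7 80/41 16/5 856/205 456/205 -6 -3 N
final -6 -2 E

n=0: pose=(-6,-2,E); sL=160/53, sR=160/49; mL=12400/2597, mR=4560/2597; mL+mR=320/49 → advance +1; mR−mL=-160/53 → turn -1·90°
n=1: pose=(-5,-2,S); sL=40/9, sR=5/2; mL=85/18, mR=5/18; mL+mR=5 → advance +1; mR−mL=-40/9 → turn -1·90°
n=2: pose=(-5,-3,W); sL=32/13, sR=32/13; mL=48/13, mR=16/13; mL+mR=64/13 → advance +1; mR−mL=-32/13 → turn -1·90°
n=3: pose=(-6,-3,N); sL=80/41, sR=16/5; mL=856/205, mR=456/205; mL+mR=32/5 → advance +1; mR−mL=-80/41 → turn -1·90°
n=4: pose=(-6,-2,E); sL=160/53, sR=160/49; mL=12400/2597, mR=4560/2597; mL+mR=320/49 → advance +1; mR−mL=-160/53 → turn -1·90°
n=5: pose=(-5,-2,S); sL=40/9, sR=5/2; mL=85/18, mR=5/18; mL+mR=5 → advance +1; mR−mL=-40/9 → turn -1·90°
n=6: pose=(-5,-3,W); sL=32/13, sR=32/13; mL=48/13, mR=16/13; mL+mR=64/13 → advance +1; mR−mL=-32/13 → turn -1·90°
n=7: pose=(-6,-3,N); sL=80/41, sR=16/5; mL=856/205, mR=456/205; mL+mR=32/5 → advance +1; mR−mL=-80/41 → turn -1·90°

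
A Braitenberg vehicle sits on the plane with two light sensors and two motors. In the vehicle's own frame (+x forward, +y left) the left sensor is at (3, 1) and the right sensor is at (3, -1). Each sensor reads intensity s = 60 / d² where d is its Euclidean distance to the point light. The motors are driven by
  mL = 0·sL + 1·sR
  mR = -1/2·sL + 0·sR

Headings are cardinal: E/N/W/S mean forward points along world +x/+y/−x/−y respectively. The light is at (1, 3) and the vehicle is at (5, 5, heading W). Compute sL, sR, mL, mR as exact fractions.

left sensor world pos  = (2, 4); dL² = 2
right sensor world pos = (2, 6); dR² = 10
sL = 60/2 = 30
sR = 60/10 = 6
mL = 0·sL + 1·sR = 6
mR = -1/2·sL + 0·sR = -15

30 6 6 -15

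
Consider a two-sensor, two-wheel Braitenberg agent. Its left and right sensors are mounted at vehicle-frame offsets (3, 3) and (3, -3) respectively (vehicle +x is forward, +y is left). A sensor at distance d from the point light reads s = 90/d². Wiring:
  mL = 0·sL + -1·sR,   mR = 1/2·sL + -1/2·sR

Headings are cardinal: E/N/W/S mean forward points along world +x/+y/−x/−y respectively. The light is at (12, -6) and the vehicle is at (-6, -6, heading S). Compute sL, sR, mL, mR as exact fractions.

5/13 1/5 -1/5 6/65

left sensor world pos  = (-3, -9); dL² = 234
right sensor world pos = (-9, -9); dR² = 450
sL = 90/234 = 5/13
sR = 90/450 = 1/5
mL = 0·sL + -1·sR = -1/5
mR = 1/2·sL + -1/2·sR = 6/65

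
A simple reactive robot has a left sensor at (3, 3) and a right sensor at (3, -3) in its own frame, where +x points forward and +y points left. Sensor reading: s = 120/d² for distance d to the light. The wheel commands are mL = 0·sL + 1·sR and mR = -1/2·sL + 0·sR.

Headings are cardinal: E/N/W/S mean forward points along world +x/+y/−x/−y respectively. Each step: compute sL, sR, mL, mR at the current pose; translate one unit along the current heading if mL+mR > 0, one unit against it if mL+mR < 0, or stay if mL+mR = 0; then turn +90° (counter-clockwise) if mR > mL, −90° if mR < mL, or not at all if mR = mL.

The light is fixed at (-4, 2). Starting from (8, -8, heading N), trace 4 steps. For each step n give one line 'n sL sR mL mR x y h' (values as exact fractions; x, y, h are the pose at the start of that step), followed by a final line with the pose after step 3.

0 12/13 60/137 60/137 -6/13 8 -8 N
1 120/289 120/421 120/421 -60/289 8 -9 E
2 30/113 15/37 15/37 -15/113 9 -9 S
3 24/65 120/181 120/181 -12/65 9 -10 W
final 8 -10 N

n=0: pose=(8,-8,N); sL=12/13, sR=60/137; mL=60/137, mR=-6/13; mL+mR=-42/1781 → advance -1; mR−mL=-1602/1781 → turn -1·90°
n=1: pose=(8,-9,E); sL=120/289, sR=120/421; mL=120/421, mR=-60/289; mL+mR=9420/121669 → advance +1; mR−mL=-59940/121669 → turn -1·90°
n=2: pose=(9,-9,S); sL=30/113, sR=15/37; mL=15/37, mR=-15/113; mL+mR=1140/4181 → advance +1; mR−mL=-2250/4181 → turn -1·90°
n=3: pose=(9,-10,W); sL=24/65, sR=120/181; mL=120/181, mR=-12/65; mL+mR=5628/11765 → advance +1; mR−mL=-9972/11765 → turn -1·90°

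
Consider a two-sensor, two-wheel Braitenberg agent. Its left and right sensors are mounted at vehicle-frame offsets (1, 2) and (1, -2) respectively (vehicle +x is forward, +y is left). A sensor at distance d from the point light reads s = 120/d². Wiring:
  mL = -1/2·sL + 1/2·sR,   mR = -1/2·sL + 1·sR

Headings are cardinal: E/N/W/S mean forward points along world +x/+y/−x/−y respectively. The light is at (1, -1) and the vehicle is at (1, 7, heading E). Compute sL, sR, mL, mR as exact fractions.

left sensor world pos  = (2, 9); dL² = 101
right sensor world pos = (2, 5); dR² = 37
sL = 120/101 = 120/101
sR = 120/37 = 120/37
mL = -1/2·sL + 1/2·sR = 3840/3737
mR = -1/2·sL + 1·sR = 9900/3737

120/101 120/37 3840/3737 9900/3737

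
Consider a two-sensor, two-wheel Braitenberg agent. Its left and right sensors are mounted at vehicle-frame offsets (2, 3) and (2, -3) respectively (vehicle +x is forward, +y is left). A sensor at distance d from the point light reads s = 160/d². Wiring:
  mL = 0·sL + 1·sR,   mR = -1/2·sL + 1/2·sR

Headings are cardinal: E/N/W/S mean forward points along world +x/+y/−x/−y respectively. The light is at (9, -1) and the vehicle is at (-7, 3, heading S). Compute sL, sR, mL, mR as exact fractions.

left sensor world pos  = (-4, 1); dL² = 173
right sensor world pos = (-10, 1); dR² = 365
sL = 160/173 = 160/173
sR = 160/365 = 32/73
mL = 0·sL + 1·sR = 32/73
mR = -1/2·sL + 1/2·sR = -3072/12629

160/173 32/73 32/73 -3072/12629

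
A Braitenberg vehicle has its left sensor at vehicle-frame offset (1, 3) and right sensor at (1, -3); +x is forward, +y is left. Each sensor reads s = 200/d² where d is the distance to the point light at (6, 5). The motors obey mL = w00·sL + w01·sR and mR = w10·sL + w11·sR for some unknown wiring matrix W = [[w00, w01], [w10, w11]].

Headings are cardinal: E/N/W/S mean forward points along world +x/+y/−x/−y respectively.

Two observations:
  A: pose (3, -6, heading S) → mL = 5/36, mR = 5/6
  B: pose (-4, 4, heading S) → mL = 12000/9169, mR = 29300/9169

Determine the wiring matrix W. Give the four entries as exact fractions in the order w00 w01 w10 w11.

obs A: pose=(3,-6,S) → sL=25/18, sR=10/9, mL=5/36, mR=5/6
obs B: pose=(-4,4,S) → sL=200/53, sR=200/173, mL=12000/9169, mR=29300/9169
sensor matrix S = [[25/18, 10/9], [200/53, 200/173]]; det S = -213500/82521
solve [mL_A; mL_B] = S·[w00; w01] and [mR_A; mR_B] = S·[w10; w11]:
  w00 = 1/2, w01 = -1/2, w10 = 1, w11 = -1/2

1/2 -1/2 1 -1/2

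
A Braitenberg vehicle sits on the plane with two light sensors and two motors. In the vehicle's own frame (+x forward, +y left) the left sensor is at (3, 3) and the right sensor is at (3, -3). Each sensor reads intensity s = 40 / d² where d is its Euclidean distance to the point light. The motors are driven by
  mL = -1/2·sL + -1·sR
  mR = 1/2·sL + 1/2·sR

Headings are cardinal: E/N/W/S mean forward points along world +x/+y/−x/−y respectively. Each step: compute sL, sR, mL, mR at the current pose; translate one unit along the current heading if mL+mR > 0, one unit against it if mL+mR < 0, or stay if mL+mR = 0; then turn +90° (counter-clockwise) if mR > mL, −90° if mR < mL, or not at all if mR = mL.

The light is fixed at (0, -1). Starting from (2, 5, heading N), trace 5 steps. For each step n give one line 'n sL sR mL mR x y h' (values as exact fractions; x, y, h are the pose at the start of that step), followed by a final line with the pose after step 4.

n=0: pose=(2,5,N); sL=20/41, sR=20/53; mL=-1350/2173, mR=940/2173; mL+mR=-10/53 → advance -1; mR−mL=2290/2173 → turn +1·90°
n=1: pose=(2,4,W); sL=8, sR=8/13; mL=-60/13, mR=56/13; mL+mR=-4/13 → advance -1; mR−mL=116/13 → turn +1·90°
n=2: pose=(3,4,S); sL=1, sR=10; mL=-21/2, mR=11/2; mL+mR=-5 → advance -1; mR−mL=16 → turn +1·90°
n=3: pose=(3,5,E); sL=40/117, sR=8/9; mL=-124/117, mR=8/13; mL+mR=-4/9 → advance -1; mR−mL=196/117 → turn +1·90°
n=4: pose=(2,5,N); sL=20/41, sR=20/53; mL=-1350/2173, mR=940/2173; mL+mR=-10/53 → advance -1; mR−mL=2290/2173 → turn +1·90°

0 20/41 20/53 -1350/2173 940/2173 2 5 N
1 8 8/13 -60/13 56/13 2 4 W
2 1 10 -21/2 11/2 3 4 S
3 40/117 8/9 -124/117 8/13 3 5 E
4 20/41 20/53 -1350/2173 940/2173 2 5 N
final 2 4 W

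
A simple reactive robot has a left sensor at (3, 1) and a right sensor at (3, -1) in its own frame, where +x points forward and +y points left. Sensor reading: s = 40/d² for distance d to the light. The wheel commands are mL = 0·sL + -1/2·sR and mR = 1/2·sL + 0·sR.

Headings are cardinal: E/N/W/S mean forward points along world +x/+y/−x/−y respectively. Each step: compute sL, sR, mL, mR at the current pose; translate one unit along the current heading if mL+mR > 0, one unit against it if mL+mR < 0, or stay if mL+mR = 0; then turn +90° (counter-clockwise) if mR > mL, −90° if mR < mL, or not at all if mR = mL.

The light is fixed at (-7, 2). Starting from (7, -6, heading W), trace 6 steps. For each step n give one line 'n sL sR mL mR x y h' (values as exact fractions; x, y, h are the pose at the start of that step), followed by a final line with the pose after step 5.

n=0: pose=(7,-6,W); sL=20/101, sR=4/17; mL=-2/17, mR=10/101; mL+mR=-32/1717 → advance -1; mR−mL=372/1717 → turn +1·90°
n=1: pose=(8,-6,S); sL=40/377, sR=40/317; mL=-20/317, mR=20/377; mL+mR=-1200/119509 → advance -1; mR−mL=13880/119509 → turn +1·90°
n=2: pose=(8,-5,E); sL=1/9, sR=10/97; mL=-5/97, mR=1/18; mL+mR=7/1746 → advance +1; mR−mL=187/1746 → turn +1·90°
n=3: pose=(9,-5,N); sL=40/241, sR=8/61; mL=-4/61, mR=20/241; mL+mR=256/14701 → advance +1; mR−mL=2184/14701 → turn +1·90°
n=4: pose=(9,-4,W); sL=20/109, sR=20/97; mL=-10/97, mR=10/109; mL+mR=-120/10573 → advance -1; mR−mL=2060/10573 → turn +1·90°
n=5: pose=(10,-4,S); sL=8/81, sR=40/337; mL=-20/337, mR=4/81; mL+mR=-272/27297 → advance -1; mR−mL=2968/27297 → turn +1·90°

0 20/101 4/17 -2/17 10/101 7 -6 W
1 40/377 40/317 -20/317 20/377 8 -6 S
2 1/9 10/97 -5/97 1/18 8 -5 E
3 40/241 8/61 -4/61 20/241 9 -5 N
4 20/109 20/97 -10/97 10/109 9 -4 W
5 8/81 40/337 -20/337 4/81 10 -4 S
final 10 -3 E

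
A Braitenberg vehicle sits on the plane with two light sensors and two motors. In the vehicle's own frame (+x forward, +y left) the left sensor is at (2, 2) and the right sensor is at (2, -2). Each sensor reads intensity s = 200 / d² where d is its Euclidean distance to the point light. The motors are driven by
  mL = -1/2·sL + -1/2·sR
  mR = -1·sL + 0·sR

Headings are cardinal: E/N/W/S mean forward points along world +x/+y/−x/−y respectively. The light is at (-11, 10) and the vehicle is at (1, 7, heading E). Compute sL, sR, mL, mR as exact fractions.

left sensor world pos  = (3, 9); dL² = 197
right sensor world pos = (3, 5); dR² = 221
sL = 200/197 = 200/197
sR = 200/221 = 200/221
mL = -1/2·sL + -1/2·sR = -41800/43537
mR = -1·sL + 0·sR = -200/197

200/197 200/221 -41800/43537 -200/197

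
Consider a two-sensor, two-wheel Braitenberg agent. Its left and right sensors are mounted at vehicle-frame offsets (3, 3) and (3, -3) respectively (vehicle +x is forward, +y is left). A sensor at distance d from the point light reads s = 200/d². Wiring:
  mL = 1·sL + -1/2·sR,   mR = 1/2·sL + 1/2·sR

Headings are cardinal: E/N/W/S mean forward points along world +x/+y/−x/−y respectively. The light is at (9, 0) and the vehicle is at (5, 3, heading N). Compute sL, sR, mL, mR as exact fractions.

left sensor world pos  = (2, 6); dL² = 85
right sensor world pos = (8, 6); dR² = 37
sL = 200/85 = 40/17
sR = 200/37 = 200/37
mL = 1·sL + -1/2·sR = -220/629
mR = 1/2·sL + 1/2·sR = 2440/629

40/17 200/37 -220/629 2440/629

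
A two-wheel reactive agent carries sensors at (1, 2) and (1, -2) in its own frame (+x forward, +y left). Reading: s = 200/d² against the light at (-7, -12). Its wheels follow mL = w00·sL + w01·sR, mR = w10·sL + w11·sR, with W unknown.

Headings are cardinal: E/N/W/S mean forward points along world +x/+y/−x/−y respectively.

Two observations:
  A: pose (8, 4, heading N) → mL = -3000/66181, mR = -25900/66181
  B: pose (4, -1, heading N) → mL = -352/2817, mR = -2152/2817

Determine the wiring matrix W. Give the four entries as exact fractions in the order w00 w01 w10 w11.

obs A: pose=(8,4,N) → sL=100/229, sR=100/289, mL=-3000/66181, mR=-25900/66181
obs B: pose=(4,-1,N) → sL=8/9, sR=200/313, mL=-352/2817, mR=-2152/2817
sensor matrix S = [[100/229, 100/289], [8/9, 200/313]]; det S = -5321600/186431877
solve [mL_A; mL_B] = S·[w00; w01] and [mR_A; mR_B] = S·[w10; w11]:
  w00 = -1/2, w01 = 1/2, w10 = -1/2, w11 = -1/2

-1/2 1/2 -1/2 -1/2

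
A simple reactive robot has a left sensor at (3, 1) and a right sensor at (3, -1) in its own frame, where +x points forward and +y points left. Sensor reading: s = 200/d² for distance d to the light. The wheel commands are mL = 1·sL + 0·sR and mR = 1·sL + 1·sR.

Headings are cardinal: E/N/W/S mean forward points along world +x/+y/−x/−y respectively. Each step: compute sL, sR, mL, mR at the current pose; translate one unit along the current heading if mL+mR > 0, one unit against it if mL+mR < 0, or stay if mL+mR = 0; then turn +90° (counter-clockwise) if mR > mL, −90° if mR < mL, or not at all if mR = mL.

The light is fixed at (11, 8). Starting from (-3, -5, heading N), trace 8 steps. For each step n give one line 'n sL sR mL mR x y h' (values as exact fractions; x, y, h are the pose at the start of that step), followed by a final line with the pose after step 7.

n=0: pose=(-3,-5,N); sL=8/13, sR=200/269; mL=8/13, mR=4752/3497; mL+mR=6904/3497 → advance +1; mR−mL=200/269 → turn +1·90°
n=1: pose=(-3,-4,W); sL=100/229, sR=20/41; mL=100/229, mR=8680/9389; mL+mR=12780/9389 → advance +1; mR−mL=20/41 → turn +1·90°
n=2: pose=(-4,-4,S); sL=200/421, sR=200/481; mL=200/421, mR=180400/202501; mL+mR=276600/202501 → advance +1; mR−mL=200/481 → turn +1·90°
n=3: pose=(-4,-5,E); sL=25/36, sR=10/17; mL=25/36, mR=785/612; mL+mR=605/306 → advance +1; mR−mL=10/17 → turn +1·90°
n=4: pose=(-3,-5,N); sL=8/13, sR=200/269; mL=8/13, mR=4752/3497; mL+mR=6904/3497 → advance +1; mR−mL=200/269 → turn +1·90°
n=5: pose=(-3,-4,W); sL=100/229, sR=20/41; mL=100/229, mR=8680/9389; mL+mR=12780/9389 → advance +1; mR−mL=20/41 → turn +1·90°
n=6: pose=(-4,-4,S); sL=200/421, sR=200/481; mL=200/421, mR=180400/202501; mL+mR=276600/202501 → advance +1; mR−mL=200/481 → turn +1·90°
n=7: pose=(-4,-5,E); sL=25/36, sR=10/17; mL=25/36, mR=785/612; mL+mR=605/306 → advance +1; mR−mL=10/17 → turn +1·90°

0 8/13 200/269 8/13 4752/3497 -3 -5 N
1 100/229 20/41 100/229 8680/9389 -3 -4 W
2 200/421 200/481 200/421 180400/202501 -4 -4 S
3 25/36 10/17 25/36 785/612 -4 -5 E
4 8/13 200/269 8/13 4752/3497 -3 -5 N
5 100/229 20/41 100/229 8680/9389 -3 -4 W
6 200/421 200/481 200/421 180400/202501 -4 -4 S
7 25/36 10/17 25/36 785/612 -4 -5 E
final -3 -5 N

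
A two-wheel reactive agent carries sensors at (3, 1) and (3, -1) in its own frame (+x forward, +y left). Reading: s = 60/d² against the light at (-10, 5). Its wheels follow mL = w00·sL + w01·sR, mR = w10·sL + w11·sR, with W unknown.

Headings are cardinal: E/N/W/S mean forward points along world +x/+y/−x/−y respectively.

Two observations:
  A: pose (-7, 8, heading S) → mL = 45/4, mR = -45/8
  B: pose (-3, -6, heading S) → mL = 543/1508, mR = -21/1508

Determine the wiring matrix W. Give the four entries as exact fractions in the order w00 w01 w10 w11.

obs A: pose=(-7,8,S) → sL=15/4, sR=15, mL=45/4, mR=-45/8
obs B: pose=(-3,-6,S) → sL=3/13, sR=15/58, mL=543/1508, mR=-21/1508
sensor matrix S = [[15/4, 15], [3/13, 15/58]]; det S = -7515/3016
solve [mL_A; mL_B] = S·[w00; w01] and [mR_A; mR_B] = S·[w10; w11]:
  w00 = 1, w01 = 1/2, w10 = 1/2, w11 = -1/2

1 1/2 1/2 -1/2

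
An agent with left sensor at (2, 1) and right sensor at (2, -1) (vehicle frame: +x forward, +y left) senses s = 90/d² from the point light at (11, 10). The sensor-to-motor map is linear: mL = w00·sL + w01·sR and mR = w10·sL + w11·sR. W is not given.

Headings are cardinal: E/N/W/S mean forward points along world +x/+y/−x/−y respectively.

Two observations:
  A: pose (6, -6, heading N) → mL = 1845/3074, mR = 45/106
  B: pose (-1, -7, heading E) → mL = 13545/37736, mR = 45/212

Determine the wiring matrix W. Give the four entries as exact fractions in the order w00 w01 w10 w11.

obs A: pose=(6,-6,N) → sL=45/116, sR=45/106, mL=1845/3074, mR=45/106
obs B: pose=(-1,-7,E) → sL=45/178, sR=45/212, mL=13545/37736, mR=45/212
sensor matrix S = [[45/116, 45/106], [45/178, 45/212]]; det S = -54675/2188688
solve [mL_A; mL_B] = S·[w00; w01] and [mR_A; mR_B] = S·[w10; w11]:
  w00 = 1, w01 = 1/2, w10 = 0, w11 = 1

1 1/2 0 1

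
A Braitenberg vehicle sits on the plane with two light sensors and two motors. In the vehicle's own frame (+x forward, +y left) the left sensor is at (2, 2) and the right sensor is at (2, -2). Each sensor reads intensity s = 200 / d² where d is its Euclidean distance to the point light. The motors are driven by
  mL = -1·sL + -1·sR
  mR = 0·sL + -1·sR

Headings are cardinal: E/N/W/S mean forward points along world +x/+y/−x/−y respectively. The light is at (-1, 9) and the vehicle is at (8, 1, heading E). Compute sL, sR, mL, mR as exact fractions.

left sensor world pos  = (10, 3); dL² = 157
right sensor world pos = (10, -1); dR² = 221
sL = 200/157 = 200/157
sR = 200/221 = 200/221
mL = -1·sL + -1·sR = -75600/34697
mR = 0·sL + -1·sR = -200/221

200/157 200/221 -75600/34697 -200/221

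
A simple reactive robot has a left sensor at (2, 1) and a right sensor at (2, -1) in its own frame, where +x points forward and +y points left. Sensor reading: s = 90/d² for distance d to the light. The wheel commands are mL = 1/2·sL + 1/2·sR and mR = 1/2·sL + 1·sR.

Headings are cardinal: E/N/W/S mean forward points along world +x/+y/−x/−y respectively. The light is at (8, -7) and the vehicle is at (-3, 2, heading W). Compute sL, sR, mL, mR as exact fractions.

left sensor world pos  = (-5, 1); dL² = 233
right sensor world pos = (-5, 3); dR² = 269
sL = 90/233 = 90/233
sR = 90/269 = 90/269
mL = 1/2·sL + 1/2·sR = 22590/62677
mR = 1/2·sL + 1·sR = 33075/62677

90/233 90/269 22590/62677 33075/62677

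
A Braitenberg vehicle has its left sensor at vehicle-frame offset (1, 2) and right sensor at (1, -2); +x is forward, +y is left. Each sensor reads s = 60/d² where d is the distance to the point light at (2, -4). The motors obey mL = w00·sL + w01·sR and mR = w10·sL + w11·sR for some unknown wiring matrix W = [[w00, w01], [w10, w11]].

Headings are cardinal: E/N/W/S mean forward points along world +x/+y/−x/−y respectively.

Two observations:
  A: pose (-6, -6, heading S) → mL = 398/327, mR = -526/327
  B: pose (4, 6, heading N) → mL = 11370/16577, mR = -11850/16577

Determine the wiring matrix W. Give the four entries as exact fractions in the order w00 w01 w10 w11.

obs A: pose=(-6,-6,S) → sL=4/3, sR=60/109, mL=398/327, mR=-526/327
obs B: pose=(4,6,N) → sL=60/121, sR=60/137, mL=11370/16577, mR=-11850/16577
sensor matrix S = [[4/3, 60/109], [60/121, 60/137]]; det S = 561920/1806893
solve [mL_A; mL_B] = S·[w00; w01] and [mR_A; mR_B] = S·[w10; w11]:
  w00 = 1/2, w01 = 1, w10 = -1, w11 = -1/2

1/2 1 -1 -1/2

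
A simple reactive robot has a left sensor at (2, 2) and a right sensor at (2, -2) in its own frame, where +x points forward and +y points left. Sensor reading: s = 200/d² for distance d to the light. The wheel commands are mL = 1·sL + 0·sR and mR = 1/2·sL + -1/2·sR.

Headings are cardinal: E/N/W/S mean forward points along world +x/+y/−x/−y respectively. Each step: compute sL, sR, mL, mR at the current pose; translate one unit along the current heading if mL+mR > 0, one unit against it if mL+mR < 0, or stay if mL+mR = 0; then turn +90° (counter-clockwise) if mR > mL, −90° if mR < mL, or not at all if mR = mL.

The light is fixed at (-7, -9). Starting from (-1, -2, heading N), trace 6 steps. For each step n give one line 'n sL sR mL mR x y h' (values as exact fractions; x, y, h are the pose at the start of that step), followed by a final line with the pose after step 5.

n=0: pose=(-1,-2,N); sL=200/97, sR=40/29; mL=200/97, mR=960/2813; mL+mR=6760/2813 → advance +1; mR−mL=-4840/2813 → turn -1·90°
n=1: pose=(-1,-1,E); sL=50/41, sR=2; mL=50/41, mR=-16/41; mL+mR=34/41 → advance +1; mR−mL=-66/41 → turn -1·90°
n=2: pose=(0,-1,S); sL=200/117, sR=200/61; mL=200/117, mR=-5600/7137; mL+mR=2200/2379 → advance +1; mR−mL=-17800/7137 → turn -1·90°
n=3: pose=(0,-2,W); sL=4, sR=100/53; mL=4, mR=56/53; mL+mR=268/53 → advance +1; mR−mL=-156/53 → turn -1·90°
n=4: pose=(-1,-2,N); sL=200/97, sR=40/29; mL=200/97, mR=960/2813; mL+mR=6760/2813 → advance +1; mR−mL=-4840/2813 → turn -1·90°
n=5: pose=(-1,-1,E); sL=50/41, sR=2; mL=50/41, mR=-16/41; mL+mR=34/41 → advance +1; mR−mL=-66/41 → turn -1·90°

0 200/97 40/29 200/97 960/2813 -1 -2 N
1 50/41 2 50/41 -16/41 -1 -1 E
2 200/117 200/61 200/117 -5600/7137 0 -1 S
3 4 100/53 4 56/53 0 -2 W
4 200/97 40/29 200/97 960/2813 -1 -2 N
5 50/41 2 50/41 -16/41 -1 -1 E
final 0 -1 S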